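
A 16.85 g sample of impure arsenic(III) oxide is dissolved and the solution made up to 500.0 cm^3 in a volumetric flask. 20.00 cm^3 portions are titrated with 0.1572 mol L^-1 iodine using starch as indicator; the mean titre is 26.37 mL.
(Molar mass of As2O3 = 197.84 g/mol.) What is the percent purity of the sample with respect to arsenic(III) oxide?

As2O3 + 2 I2 + 2 H2O → As2O5 + 4 HI
n(I2) per titration = 0.02637 × 0.1572 = 4.145 × 10^-3 mol
From the 1:2 ratio, n(As2O3) in each aliquot = 1/2 × 4.145 × 10^-3 = 2.073 × 10^-3 mol
n(As2O3) in the whole flask = 2.073 × 10^-3 × 500.0/20.00 = 0.05182 mol
mass of As2O3 = 0.05182 × 197.84 = 10.25 g
% As2O3 = 10.25 / 16.85 × 100 = 60.84 %

60.84 %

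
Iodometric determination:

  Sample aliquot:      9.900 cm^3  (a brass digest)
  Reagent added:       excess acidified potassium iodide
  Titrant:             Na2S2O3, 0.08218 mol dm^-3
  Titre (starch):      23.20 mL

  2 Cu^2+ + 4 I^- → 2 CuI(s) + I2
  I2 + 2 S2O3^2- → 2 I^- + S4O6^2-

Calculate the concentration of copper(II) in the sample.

0.1926 mol/L

n(S2O3^2-) = 0.02320 × 0.08218 = 1.907 × 10^-3 mol
n(I2) = n(S2O3^2-)/2 = 9.533 × 10^-4 mol
From the 2:1 ratio, n(Cu2+) in the aliquot = 2/1 × 9.533 × 10^-4 = 1.907 × 10^-3 mol
[Cu2+] = 1.907 × 10^-3 / 0.009900 = 0.1926 mol/L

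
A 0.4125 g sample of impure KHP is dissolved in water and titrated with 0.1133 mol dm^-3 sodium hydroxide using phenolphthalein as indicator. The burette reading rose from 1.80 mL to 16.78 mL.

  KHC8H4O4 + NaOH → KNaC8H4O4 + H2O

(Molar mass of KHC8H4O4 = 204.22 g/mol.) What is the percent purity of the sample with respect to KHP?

n(NaOH) = 0.01498 L × 0.1133 mol/L = 1.697 × 10^-3 mol
n(KHC8H4O4) = 1.697 × 10^-3 mol (1:1 ratio)
mass of KHC8H4O4 = 1.697 × 10^-3 × 204.22 g/mol = 0.3466 g
% KHC8H4O4 = 0.3466 / 0.4125 × 100 = 84.03 %

84.03 %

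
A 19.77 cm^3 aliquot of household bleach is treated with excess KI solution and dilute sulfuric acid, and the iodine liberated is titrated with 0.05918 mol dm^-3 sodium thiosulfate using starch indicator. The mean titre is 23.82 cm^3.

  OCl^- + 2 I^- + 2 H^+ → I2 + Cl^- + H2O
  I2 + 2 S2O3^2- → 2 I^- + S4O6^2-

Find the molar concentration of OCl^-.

0.03565 mol/L

n(S2O3^2-) = 0.02382 × 0.05918 = 1.410 × 10^-3 mol
n(I2) = n(S2O3^2-)/2 = 7.048 × 10^-4 mol
n(OCl^-) in the aliquot = 7.048 × 10^-4 mol (1:1 ratio)
[OCl^-] = 7.048 × 10^-4 / 0.01977 = 0.03565 mol/L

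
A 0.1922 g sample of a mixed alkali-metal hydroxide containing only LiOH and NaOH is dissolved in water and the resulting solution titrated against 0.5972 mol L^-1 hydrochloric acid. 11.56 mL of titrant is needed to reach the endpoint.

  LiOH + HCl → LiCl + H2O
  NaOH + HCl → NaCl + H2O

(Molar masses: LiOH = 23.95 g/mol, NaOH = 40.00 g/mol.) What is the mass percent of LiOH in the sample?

65.17 %

n(HCl) = 0.01156 × 0.5972 = 6.904 × 10^-3 mol
Let x = n(LiOH), y = n(NaOH).
Titrant: 1x + 1y = 6.904 × 10^-3;  mass: 23.95x + 40.00y = 0.1922
Solving, x = 5.230 × 10^-3 mol, y = 1.673 × 10^-3 mol
mass of LiOH = 5.230 × 10^-3 × 23.95 = 0.1253 g
% LiOH = 0.1253 / 0.1922 × 100 = 65.17 %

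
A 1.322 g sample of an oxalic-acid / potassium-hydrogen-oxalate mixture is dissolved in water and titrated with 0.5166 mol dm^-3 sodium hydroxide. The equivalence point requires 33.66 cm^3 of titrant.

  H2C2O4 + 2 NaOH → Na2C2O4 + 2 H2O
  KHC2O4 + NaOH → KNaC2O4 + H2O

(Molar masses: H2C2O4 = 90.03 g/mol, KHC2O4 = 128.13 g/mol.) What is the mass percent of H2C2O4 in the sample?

n(NaOH) = 0.03366 × 0.5166 = 0.01739 mol
Let x = n(H2C2O4), y = n(KHC2O4).
Titrant: 2x + 1y = 0.01739;  mass: 90.03x + 128.13y = 1.322
Solving, x = 5.450 × 10^-3 mol, y = 6.488 × 10^-3 mol
mass of H2C2O4 = 5.450 × 10^-3 × 90.03 = 0.4907 g
% H2C2O4 = 0.4907 / 1.322 × 100 = 37.12 %

37.12 %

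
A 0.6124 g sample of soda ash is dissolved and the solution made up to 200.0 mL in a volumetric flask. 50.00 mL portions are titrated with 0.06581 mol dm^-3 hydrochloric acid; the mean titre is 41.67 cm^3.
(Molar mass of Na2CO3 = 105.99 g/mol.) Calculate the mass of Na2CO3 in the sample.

Na2CO3 + 2 HCl → 2 NaCl + H2O + CO2
n(HCl) per titration = 0.04167 × 0.06581 = 2.742 × 10^-3 mol
From the 1:2 ratio, n(Na2CO3) in each aliquot = 1/2 × 2.742 × 10^-3 = 1.371 × 10^-3 mol
n(Na2CO3) in the whole flask = 1.371 × 10^-3 × 200.0/50.00 = 5.485 × 10^-3 mol
mass of Na2CO3 = 5.485 × 10^-3 × 105.99 = 0.5813 g

0.5813 g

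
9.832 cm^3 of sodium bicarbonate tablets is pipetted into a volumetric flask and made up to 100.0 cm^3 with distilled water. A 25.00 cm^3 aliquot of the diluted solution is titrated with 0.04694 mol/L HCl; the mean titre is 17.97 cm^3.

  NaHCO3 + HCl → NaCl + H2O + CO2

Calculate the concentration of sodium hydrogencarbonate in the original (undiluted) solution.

n(HCl) = 0.01797 × 0.04694 = 8.435 × 10^-4 mol
n(NaHCO3) in the aliquot = 8.435 × 10^-4 mol (1:1 ratio)
[NaHCO3]_dilute = 8.435 × 10^-4 / 0.02500 = 0.03374 mol/L
Dilution factor = 100.0 / 9.832 = 10.17
[NaHCO3]_stock = 0.03374 × 10.17 = 0.3432 mol/L

0.3432 mol/L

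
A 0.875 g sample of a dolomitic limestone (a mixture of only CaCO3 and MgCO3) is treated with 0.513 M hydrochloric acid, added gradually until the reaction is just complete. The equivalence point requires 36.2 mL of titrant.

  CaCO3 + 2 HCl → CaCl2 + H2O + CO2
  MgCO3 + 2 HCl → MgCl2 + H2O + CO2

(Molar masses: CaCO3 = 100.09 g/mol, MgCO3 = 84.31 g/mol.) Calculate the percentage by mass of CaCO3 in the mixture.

66.8 %

n(HCl) = 0.0362 × 0.513 = 0.0186 mol
Let x = n(CaCO3), y = n(MgCO3).
Titrant: 2x + 2y = 0.0186;  mass: 100.09x + 84.31y = 0.875
Solving, x = 5.84 × 10^-3 mol, y = 3.45 × 10^-3 mol
mass of CaCO3 = 5.84 × 10^-3 × 100.09 = 0.585 g
% CaCO3 = 0.585 / 0.875 × 100 = 66.8 %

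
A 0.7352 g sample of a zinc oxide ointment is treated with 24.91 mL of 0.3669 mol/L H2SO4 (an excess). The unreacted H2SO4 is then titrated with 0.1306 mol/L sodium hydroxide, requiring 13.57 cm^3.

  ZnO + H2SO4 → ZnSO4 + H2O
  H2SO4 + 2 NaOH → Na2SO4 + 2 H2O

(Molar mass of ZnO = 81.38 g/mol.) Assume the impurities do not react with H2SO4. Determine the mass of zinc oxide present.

0.6717 g

n(H2SO4) added = 0.02491 × 0.3669 = 9.139 × 10^-3 mol
n(NaOH) used in back-titration = 0.01357 × 0.1306 = 1.772 × 10^-3 mol
From the 1:2 ratio, n(H2SO4) left over = 1/2 × 1.772 × 10^-3 = 8.861 × 10^-4 mol
n(H2SO4) consumed by analyte = 9.139 × 10^-3 − 8.861 × 10^-4 = 8.253 × 10^-3 mol
n(ZnO) = 8.253 × 10^-3 mol (1:1 ratio)
mass of ZnO = 8.253 × 10^-3 × 81.38 = 0.6717 g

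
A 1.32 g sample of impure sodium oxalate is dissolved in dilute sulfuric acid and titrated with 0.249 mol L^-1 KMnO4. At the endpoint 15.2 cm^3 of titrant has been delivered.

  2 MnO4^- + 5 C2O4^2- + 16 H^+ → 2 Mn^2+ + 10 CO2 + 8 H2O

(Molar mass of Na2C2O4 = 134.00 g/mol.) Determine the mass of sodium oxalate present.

1.27 g

n(KMnO4) = 0.0152 L × 0.249 mol/L = 3.78 × 10^-3 mol
From the 5:2 ratio, n(Na2C2O4) = 5/2 × 3.78 × 10^-3 = 9.46 × 10^-3 mol
mass of Na2C2O4 = 9.46 × 10^-3 × 134.00 g/mol = 1.27 g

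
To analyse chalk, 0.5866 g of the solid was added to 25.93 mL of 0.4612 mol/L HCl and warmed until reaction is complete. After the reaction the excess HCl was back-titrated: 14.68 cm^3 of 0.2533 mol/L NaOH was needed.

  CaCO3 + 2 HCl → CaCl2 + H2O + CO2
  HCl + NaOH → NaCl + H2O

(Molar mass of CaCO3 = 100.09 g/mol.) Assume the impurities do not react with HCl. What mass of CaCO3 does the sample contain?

n(HCl) added = 0.02593 × 0.4612 = 0.01196 mol
n(NaOH) used in back-titration = 0.01468 × 0.2533 = 3.718 × 10^-3 mol
n(HCl) left over = 3.718 × 10^-3 mol (1:1 ratio)
n(HCl) consumed by analyte = 0.01196 − 3.718 × 10^-3 = 8.240 × 10^-3 mol
From the 1:2 ratio, n(CaCO3) = 1/2 × 8.240 × 10^-3 = 4.120 × 10^-3 mol
mass of CaCO3 = 4.120 × 10^-3 × 100.09 = 0.4124 g

0.4124 g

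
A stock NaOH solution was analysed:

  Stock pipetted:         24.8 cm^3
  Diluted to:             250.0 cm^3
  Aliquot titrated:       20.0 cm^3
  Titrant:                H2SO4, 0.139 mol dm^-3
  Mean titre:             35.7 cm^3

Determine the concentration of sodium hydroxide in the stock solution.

5.00 mol/L

2 NaOH + H2SO4 → Na2SO4 + 2 H2O
n(H2SO4) = 0.0357 × 0.139 = 4.96 × 10^-3 mol
From the 2:1 ratio, n(NaOH) in the aliquot = 2/1 × 4.96 × 10^-3 = 9.92 × 10^-3 mol
[NaOH]_dilute = 9.92 × 10^-3 / 0.0200 = 0.496 mol/L
Dilution factor = 250.0 / 24.8 = 10.08
[NaOH]_stock = 0.496 × 10.08 = 5.00 mol/L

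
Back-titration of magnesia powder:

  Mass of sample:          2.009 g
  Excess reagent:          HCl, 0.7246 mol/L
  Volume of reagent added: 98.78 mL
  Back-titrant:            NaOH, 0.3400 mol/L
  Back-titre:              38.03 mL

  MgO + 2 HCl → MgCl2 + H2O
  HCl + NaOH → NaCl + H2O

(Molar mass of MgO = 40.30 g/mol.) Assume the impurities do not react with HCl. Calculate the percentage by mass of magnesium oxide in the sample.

n(HCl) added = 0.09878 × 0.7246 = 0.07158 mol
n(NaOH) used in back-titration = 0.03803 × 0.3400 = 0.01293 mol
n(HCl) left over = 0.01293 mol (1:1 ratio)
n(HCl) consumed by analyte = 0.07158 − 0.01293 = 0.05865 mol
From the 1:2 ratio, n(MgO) = 1/2 × 0.05865 = 0.02932 mol
mass of MgO = 0.02932 × 40.30 = 1.182 g
% MgO = 1.182 / 2.009 × 100 = 58.82 %

58.82 %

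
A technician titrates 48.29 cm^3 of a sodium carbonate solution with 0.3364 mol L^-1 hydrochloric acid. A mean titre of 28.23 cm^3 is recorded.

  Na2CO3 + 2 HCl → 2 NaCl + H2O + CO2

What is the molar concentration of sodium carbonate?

0.09833 mol/L

n(HCl) = 0.02823 L × 0.3364 mol/L = 9.497 × 10^-3 mol
From the 1:2 mole ratio, n(Na2CO3) = 1/2 × 9.497 × 10^-3 = 4.748 × 10^-3 mol
[Na2CO3] = 4.748 × 10^-3 mol / 0.04829 L = 0.09833 mol/L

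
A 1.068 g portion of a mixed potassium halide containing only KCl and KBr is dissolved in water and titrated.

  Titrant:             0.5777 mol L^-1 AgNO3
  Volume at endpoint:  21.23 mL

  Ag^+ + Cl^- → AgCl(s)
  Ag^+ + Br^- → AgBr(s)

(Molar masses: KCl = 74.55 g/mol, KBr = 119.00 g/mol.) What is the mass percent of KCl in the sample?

61.48 %

n(AgNO3) = 0.02123 × 0.5777 = 0.01226 mol
Let x = n(KCl), y = n(KBr).
Titrant: 1x + 1y = 0.01226;  mass: 74.55x + 119.00y = 1.068
Solving, x = 8.807 × 10^-3 mol, y = 3.457 × 10^-3 mol
mass of KCl = 8.807 × 10^-3 × 74.55 = 0.6566 g
% KCl = 0.6566 / 1.068 × 100 = 61.48 %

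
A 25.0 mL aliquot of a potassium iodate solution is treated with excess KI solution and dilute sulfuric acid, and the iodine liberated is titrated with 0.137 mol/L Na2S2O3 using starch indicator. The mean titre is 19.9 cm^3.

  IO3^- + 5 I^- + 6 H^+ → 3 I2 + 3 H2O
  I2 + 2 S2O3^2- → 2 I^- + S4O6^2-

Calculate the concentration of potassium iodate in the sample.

0.0182 mol/L

n(S2O3^2-) = 0.0199 × 0.137 = 2.73 × 10^-3 mol
n(I2) = n(S2O3^2-)/2 = 1.36 × 10^-3 mol
From the 1:3 ratio, n(IO3^-) in the aliquot = 1/3 × 1.36 × 10^-3 = 4.54 × 10^-4 mol
[IO3^-] = 4.54 × 10^-4 / 0.0250 = 0.0182 mol/L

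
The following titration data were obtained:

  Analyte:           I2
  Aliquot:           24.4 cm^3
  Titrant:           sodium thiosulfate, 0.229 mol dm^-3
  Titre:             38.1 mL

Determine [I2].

I2 + 2 S2O3^2- → 2 I^- + S4O6^2-
n(Na2S2O3) = 0.0381 L × 0.229 mol/L = 8.72 × 10^-3 mol
From the 1:2 mole ratio, n(I2) = 1/2 × 8.72 × 10^-3 = 4.36 × 10^-3 mol
[I2] = 4.36 × 10^-3 mol / 0.0244 L = 0.179 mol/L

0.179 mol/L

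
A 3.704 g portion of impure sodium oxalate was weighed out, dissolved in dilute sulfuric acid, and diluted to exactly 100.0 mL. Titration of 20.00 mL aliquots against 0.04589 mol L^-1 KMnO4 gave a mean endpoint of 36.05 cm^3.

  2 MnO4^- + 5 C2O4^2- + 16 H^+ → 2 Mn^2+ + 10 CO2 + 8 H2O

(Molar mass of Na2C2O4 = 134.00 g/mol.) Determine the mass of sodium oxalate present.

n(KMnO4) per titration = 0.03605 × 0.04589 = 1.654 × 10^-3 mol
From the 5:2 ratio, n(Na2C2O4) in each aliquot = 5/2 × 1.654 × 10^-3 = 4.136 × 10^-3 mol
n(Na2C2O4) in the whole flask = 4.136 × 10^-3 × 100.0/20.00 = 0.02068 mol
mass of Na2C2O4 = 0.02068 × 134.00 = 2.771 g

2.771 g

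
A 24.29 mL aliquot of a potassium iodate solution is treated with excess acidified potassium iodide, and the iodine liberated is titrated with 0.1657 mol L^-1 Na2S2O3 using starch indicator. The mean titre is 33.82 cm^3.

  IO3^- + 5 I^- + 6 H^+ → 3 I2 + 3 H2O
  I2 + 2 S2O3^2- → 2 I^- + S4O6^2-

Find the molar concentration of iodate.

n(S2O3^2-) = 0.03382 × 0.1657 = 5.604 × 10^-3 mol
n(I2) = n(S2O3^2-)/2 = 2.802 × 10^-3 mol
From the 1:3 ratio, n(IO3^-) in the aliquot = 1/3 × 2.802 × 10^-3 = 9.340 × 10^-4 mol
[IO3^-] = 9.340 × 10^-4 / 0.02429 = 0.03845 mol/L

0.03845 mol/L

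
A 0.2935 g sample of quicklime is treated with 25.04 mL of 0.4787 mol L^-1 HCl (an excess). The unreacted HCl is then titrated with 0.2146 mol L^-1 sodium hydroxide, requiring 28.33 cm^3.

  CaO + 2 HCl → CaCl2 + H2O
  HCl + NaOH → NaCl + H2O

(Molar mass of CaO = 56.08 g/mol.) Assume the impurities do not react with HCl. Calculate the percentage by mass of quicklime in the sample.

56.43 %

n(HCl) added = 0.02504 × 0.4787 = 0.01199 mol
n(NaOH) used in back-titration = 0.02833 × 0.2146 = 6.080 × 10^-3 mol
n(HCl) left over = 6.080 × 10^-3 mol (1:1 ratio)
n(HCl) consumed by analyte = 0.01199 − 6.080 × 10^-3 = 5.907 × 10^-3 mol
From the 1:2 ratio, n(CaO) = 1/2 × 5.907 × 10^-3 = 2.954 × 10^-3 mol
mass of CaO = 2.954 × 10^-3 × 56.08 = 0.1656 g
% CaO = 0.1656 / 0.2935 × 100 = 56.43 %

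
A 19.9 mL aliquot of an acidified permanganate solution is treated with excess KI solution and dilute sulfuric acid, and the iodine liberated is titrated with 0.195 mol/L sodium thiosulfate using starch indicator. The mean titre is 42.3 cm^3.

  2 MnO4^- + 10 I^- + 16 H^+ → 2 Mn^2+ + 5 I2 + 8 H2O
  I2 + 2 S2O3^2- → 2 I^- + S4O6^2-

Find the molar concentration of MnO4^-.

n(S2O3^2-) = 0.0423 × 0.195 = 8.25 × 10^-3 mol
n(I2) = n(S2O3^2-)/2 = 4.12 × 10^-3 mol
From the 2:5 ratio, n(MnO4^-) in the aliquot = 2/5 × 4.12 × 10^-3 = 1.65 × 10^-3 mol
[MnO4^-] = 1.65 × 10^-3 / 0.0199 = 0.0829 mol/L

0.0829 mol/L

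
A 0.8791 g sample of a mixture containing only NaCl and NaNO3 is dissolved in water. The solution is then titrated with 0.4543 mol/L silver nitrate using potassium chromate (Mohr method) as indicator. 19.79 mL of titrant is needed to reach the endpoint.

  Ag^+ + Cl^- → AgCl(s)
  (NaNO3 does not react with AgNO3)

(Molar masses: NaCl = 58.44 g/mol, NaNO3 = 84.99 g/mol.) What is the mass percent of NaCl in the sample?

59.77 %

n(AgNO3) = 0.01979 × 0.4543 = 8.991 × 10^-3 mol
Let x = n(NaCl), y = n(NaNO3).
Titrant: 1x = 8.991 × 10^-3;  mass: 58.44x + 84.99y = 0.8791
Solving, x = 8.991 × 10^-3 mol, y = 4.162 × 10^-3 mol
mass of NaCl = 8.991 × 10^-3 × 58.44 = 0.5254 g
% NaCl = 0.5254 / 0.8791 × 100 = 59.77 %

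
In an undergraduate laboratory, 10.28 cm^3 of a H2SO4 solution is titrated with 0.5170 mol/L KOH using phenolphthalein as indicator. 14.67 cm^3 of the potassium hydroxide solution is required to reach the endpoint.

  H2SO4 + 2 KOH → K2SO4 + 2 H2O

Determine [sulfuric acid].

n(KOH) = 0.01467 L × 0.5170 mol/L = 7.584 × 10^-3 mol
From the 1:2 mole ratio, n(H2SO4) = 1/2 × 7.584 × 10^-3 = 3.792 × 10^-3 mol
[H2SO4] = 3.792 × 10^-3 mol / 0.01028 L = 0.3689 mol/L

0.3689 mol/L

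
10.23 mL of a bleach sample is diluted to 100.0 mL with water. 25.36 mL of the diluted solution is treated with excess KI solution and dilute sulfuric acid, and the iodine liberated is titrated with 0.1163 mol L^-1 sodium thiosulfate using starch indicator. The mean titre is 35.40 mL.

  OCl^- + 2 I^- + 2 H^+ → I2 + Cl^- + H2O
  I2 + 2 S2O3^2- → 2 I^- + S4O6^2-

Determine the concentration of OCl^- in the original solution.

0.7935 mol/L

n(S2O3^2-) = 0.03540 × 0.1163 = 4.117 × 10^-3 mol
n(I2) = n(S2O3^2-)/2 = 2.059 × 10^-3 mol
n(OCl^-) in the aliquot = 2.059 × 10^-3 mol (1:1 ratio)
[OCl^-]_dilute = 2.059 × 10^-3 / 0.02536 = 0.08117 mol/L
[OCl^-]_original = 0.08117 × 100.0/10.23 = 0.7935 mol/L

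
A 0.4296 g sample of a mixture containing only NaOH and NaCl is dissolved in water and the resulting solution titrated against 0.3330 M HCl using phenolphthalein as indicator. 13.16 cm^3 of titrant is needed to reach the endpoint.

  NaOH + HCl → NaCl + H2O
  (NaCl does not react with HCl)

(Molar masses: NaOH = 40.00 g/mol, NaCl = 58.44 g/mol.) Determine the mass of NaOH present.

0.1753 g

n(HCl) = 0.01316 × 0.3330 = 4.382 × 10^-3 mol
Let x = n(NaOH), y = n(NaCl).
Titrant: 1x = 4.382 × 10^-3;  mass: 40.00x + 58.44y = 0.4296
Solving, x = 4.382 × 10^-3 mol, y = 4.352 × 10^-3 mol
mass of NaOH = 4.382 × 10^-3 × 40.00 = 0.1753 g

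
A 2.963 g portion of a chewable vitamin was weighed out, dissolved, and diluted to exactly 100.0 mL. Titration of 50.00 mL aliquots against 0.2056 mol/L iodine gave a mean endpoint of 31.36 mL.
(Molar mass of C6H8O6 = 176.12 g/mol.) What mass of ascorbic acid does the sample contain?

2.271 g

C6H8O6 + I2 → C6H6O6 + 2 HI
n(I2) per titration = 0.03136 × 0.2056 = 6.448 × 10^-3 mol
n(C6H8O6) in each aliquot = 6.448 × 10^-3 mol (1:1 ratio)
n(C6H8O6) in the whole flask = 6.448 × 10^-3 × 100.0/50.00 = 0.01290 mol
mass of C6H8O6 = 0.01290 × 176.12 = 2.271 g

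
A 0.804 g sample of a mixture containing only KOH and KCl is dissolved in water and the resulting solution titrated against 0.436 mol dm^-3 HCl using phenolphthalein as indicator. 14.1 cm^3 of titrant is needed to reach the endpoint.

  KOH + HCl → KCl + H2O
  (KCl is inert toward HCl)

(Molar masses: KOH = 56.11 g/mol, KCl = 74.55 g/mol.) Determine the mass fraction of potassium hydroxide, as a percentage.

42.9 %

n(HCl) = 0.0141 × 0.436 = 6.15 × 10^-3 mol
Let x = n(KOH), y = n(KCl).
Titrant: 1x = 6.15 × 10^-3;  mass: 56.11x + 74.55y = 0.804
Solving, x = 6.15 × 10^-3 mol, y = 6.16 × 10^-3 mol
mass of KOH = 6.15 × 10^-3 × 56.11 = 0.345 g
% KOH = 0.345 / 0.804 × 100 = 42.9 %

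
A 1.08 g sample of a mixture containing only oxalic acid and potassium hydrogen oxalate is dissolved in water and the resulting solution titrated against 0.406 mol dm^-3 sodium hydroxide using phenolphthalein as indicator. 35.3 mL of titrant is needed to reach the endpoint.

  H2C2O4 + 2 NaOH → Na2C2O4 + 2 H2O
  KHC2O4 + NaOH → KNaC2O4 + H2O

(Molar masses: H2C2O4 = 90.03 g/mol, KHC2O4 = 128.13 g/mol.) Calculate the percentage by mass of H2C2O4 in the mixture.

37.9 %

n(NaOH) = 0.0353 × 0.406 = 0.0143 mol
Let x = n(H2C2O4), y = n(KHC2O4).
Titrant: 2x + 1y = 0.0143;  mass: 90.03x + 128.13y = 1.08
Solving, x = 4.55 × 10^-3 mol, y = 5.23 × 10^-3 mol
mass of H2C2O4 = 4.55 × 10^-3 × 90.03 = 0.410 g
% H2C2O4 = 0.410 / 1.08 × 100 = 37.9 %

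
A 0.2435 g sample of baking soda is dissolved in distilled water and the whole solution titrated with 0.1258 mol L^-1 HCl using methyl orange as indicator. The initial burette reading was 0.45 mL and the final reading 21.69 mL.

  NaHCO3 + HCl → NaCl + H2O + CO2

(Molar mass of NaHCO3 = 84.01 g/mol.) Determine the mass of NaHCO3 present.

n(HCl) = 0.02124 L × 0.1258 mol/L = 2.672 × 10^-3 mol
n(NaHCO3) = 2.672 × 10^-3 mol (1:1 ratio)
mass of NaHCO3 = 2.672 × 10^-3 × 84.01 g/mol = 0.2245 g

0.2245 g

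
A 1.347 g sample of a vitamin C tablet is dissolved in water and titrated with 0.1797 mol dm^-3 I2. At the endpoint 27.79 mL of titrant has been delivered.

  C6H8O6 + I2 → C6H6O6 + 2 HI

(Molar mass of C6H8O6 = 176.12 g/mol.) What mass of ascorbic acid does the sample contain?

n(I2) = 0.02779 L × 0.1797 mol/L = 4.994 × 10^-3 mol
n(C6H8O6) = 4.994 × 10^-3 mol (1:1 ratio)
mass of C6H8O6 = 4.994 × 10^-3 × 176.12 g/mol = 0.8795 g

0.8795 g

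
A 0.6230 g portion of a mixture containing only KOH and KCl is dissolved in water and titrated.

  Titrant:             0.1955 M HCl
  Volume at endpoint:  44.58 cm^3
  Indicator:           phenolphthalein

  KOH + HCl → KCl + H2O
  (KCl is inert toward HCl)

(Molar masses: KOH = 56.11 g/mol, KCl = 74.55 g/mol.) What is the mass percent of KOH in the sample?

n(HCl) = 0.04458 × 0.1955 = 8.715 × 10^-3 mol
Let x = n(KOH), y = n(KCl).
Titrant: 1x = 8.715 × 10^-3;  mass: 56.11x + 74.55y = 0.6230
Solving, x = 8.715 × 10^-3 mol, y = 1.797 × 10^-3 mol
mass of KOH = 8.715 × 10^-3 × 56.11 = 0.4890 g
% KOH = 0.4890 / 0.6230 × 100 = 78.49 %

78.49 %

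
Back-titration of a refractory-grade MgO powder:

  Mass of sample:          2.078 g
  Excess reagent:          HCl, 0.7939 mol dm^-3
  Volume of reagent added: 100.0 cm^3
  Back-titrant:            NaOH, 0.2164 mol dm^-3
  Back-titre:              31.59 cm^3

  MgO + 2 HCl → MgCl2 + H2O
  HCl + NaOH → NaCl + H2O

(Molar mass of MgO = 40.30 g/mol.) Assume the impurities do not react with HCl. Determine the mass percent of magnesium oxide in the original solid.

70.35 %

n(HCl) added = 0.1000 × 0.7939 = 0.07939 mol
n(NaOH) used in back-titration = 0.03159 × 0.2164 = 6.836 × 10^-3 mol
n(HCl) left over = 6.836 × 10^-3 mol (1:1 ratio)
n(HCl) consumed by analyte = 0.07939 − 6.836 × 10^-3 = 0.07255 mol
From the 1:2 ratio, n(MgO) = 1/2 × 0.07255 = 0.03628 mol
mass of MgO = 0.03628 × 40.30 = 1.462 g
% MgO = 1.462 / 2.078 × 100 = 70.35 %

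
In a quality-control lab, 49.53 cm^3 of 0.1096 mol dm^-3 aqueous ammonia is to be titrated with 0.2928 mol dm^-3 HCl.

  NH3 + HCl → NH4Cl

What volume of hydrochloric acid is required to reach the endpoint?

n(NH3) = 0.04953 L × 0.1096 mol/L = 5.428 × 10^-3 mol
n(HCl) = 5.428 × 10^-3 mol (1:1 stoichiometry)
V(HCl) = 5.428 × 10^-3 mol / 0.2928 mol/L = 0.01854 L = 18.54 mL

18.54 mL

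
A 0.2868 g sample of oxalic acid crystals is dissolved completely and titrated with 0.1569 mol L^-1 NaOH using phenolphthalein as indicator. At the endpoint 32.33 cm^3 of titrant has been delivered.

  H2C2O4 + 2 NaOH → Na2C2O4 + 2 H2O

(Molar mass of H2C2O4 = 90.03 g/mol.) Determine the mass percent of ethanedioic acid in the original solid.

n(NaOH) = 0.03233 L × 0.1569 mol/L = 5.073 × 10^-3 mol
From the 1:2 ratio, n(H2C2O4) = 1/2 × 5.073 × 10^-3 = 2.536 × 10^-3 mol
mass of H2C2O4 = 2.536 × 10^-3 × 90.03 g/mol = 0.2283 g
% H2C2O4 = 0.2283 / 0.2868 × 100 = 79.62 %

79.62 %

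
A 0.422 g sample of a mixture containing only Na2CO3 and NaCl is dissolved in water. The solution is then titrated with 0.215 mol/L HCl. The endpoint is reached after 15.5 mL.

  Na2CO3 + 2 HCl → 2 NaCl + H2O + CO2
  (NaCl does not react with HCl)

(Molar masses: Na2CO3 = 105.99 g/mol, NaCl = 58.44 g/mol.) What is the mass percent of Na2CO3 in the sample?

n(HCl) = 0.0155 × 0.215 = 3.33 × 10^-3 mol
Let x = n(Na2CO3), y = n(NaCl).
Titrant: 2x = 3.33 × 10^-3;  mass: 105.99x + 58.44y = 0.422
Solving, x = 1.67 × 10^-3 mol, y = 4.20 × 10^-3 mol
mass of Na2CO3 = 1.67 × 10^-3 × 105.99 = 0.177 g
% Na2CO3 = 0.177 / 0.422 × 100 = 41.8 %

41.8 %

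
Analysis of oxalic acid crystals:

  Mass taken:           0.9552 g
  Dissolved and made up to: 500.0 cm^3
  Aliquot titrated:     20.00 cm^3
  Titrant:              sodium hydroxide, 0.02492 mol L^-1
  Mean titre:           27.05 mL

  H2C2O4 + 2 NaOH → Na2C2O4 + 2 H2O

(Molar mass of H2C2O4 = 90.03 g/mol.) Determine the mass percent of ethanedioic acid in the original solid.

n(NaOH) per titration = 0.02705 × 0.02492 = 6.741 × 10^-4 mol
From the 1:2 ratio, n(H2C2O4) in each aliquot = 1/2 × 6.741 × 10^-4 = 3.370 × 10^-4 mol
n(H2C2O4) in the whole flask = 3.370 × 10^-4 × 500.0/20.00 = 8.426 × 10^-3 mol
mass of H2C2O4 = 8.426 × 10^-3 × 90.03 = 0.7586 g
% H2C2O4 = 0.7586 / 0.9552 × 100 = 79.42 %

79.42 %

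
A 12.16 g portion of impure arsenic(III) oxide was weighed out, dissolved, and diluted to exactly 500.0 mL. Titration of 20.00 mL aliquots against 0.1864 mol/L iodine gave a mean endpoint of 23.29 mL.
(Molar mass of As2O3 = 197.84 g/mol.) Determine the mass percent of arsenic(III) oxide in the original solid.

As2O3 + 2 I2 + 2 H2O → As2O5 + 4 HI
n(I2) per titration = 0.02329 × 0.1864 = 4.341 × 10^-3 mol
From the 1:2 ratio, n(As2O3) in each aliquot = 1/2 × 4.341 × 10^-3 = 2.171 × 10^-3 mol
n(As2O3) in the whole flask = 2.171 × 10^-3 × 500.0/20.00 = 0.05427 mol
mass of As2O3 = 0.05427 × 197.84 = 10.74 g
% As2O3 = 10.74 / 12.16 × 100 = 88.29 %

88.29 %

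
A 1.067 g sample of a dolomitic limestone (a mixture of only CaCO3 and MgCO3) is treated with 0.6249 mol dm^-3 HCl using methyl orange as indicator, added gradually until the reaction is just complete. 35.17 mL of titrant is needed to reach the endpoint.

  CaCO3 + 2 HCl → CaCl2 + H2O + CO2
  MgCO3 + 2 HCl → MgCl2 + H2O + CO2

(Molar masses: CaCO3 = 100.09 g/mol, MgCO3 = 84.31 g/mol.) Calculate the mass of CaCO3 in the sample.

0.8914 g

n(HCl) = 0.03517 × 0.6249 = 0.02198 mol
Let x = n(CaCO3), y = n(MgCO3).
Titrant: 2x + 2y = 0.02198;  mass: 100.09x + 84.31y = 1.067
Solving, x = 8.905 × 10^-3 mol, y = 2.083 × 10^-3 mol
mass of CaCO3 = 8.905 × 10^-3 × 100.09 = 0.8914 g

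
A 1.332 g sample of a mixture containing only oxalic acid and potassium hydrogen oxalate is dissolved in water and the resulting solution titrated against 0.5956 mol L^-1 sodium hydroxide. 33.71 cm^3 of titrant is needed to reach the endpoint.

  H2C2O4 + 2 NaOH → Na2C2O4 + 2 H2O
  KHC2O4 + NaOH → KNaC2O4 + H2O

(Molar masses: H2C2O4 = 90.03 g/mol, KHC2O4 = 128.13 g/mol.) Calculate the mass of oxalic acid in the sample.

n(NaOH) = 0.03371 × 0.5956 = 0.02008 mol
Let x = n(H2C2O4), y = n(KHC2O4).
Titrant: 2x + 1y = 0.02008;  mass: 90.03x + 128.13y = 1.332
Solving, x = 7.463 × 10^-3 mol, y = 5.152 × 10^-3 mol
mass of H2C2O4 = 7.463 × 10^-3 × 90.03 = 0.6719 g

0.6719 g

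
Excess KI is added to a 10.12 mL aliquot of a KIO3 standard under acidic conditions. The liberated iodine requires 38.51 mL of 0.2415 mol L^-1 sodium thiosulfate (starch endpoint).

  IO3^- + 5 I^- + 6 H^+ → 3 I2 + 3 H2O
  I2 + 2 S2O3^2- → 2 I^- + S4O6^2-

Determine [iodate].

n(S2O3^2-) = 0.03851 × 0.2415 = 9.300 × 10^-3 mol
n(I2) = n(S2O3^2-)/2 = 4.650 × 10^-3 mol
From the 1:3 ratio, n(IO3^-) in the aliquot = 1/3 × 4.650 × 10^-3 = 1.550 × 10^-3 mol
[IO3^-] = 1.550 × 10^-3 / 0.01012 = 0.1532 mol/L

0.1532 mol/L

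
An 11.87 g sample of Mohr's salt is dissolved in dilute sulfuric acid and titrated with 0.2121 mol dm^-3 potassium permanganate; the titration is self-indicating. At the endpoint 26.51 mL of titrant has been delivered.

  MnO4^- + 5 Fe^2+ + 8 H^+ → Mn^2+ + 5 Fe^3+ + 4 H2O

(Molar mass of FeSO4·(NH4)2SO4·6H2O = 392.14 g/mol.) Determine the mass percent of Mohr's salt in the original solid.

92.88 %

n(KMnO4) = 0.02651 L × 0.2121 mol/L = 5.623 × 10^-3 mol
From the 5:1 ratio, n(FeSO4·(NH4)2SO4·6H2O) = 5/1 × 5.623 × 10^-3 = 0.02811 mol
mass of FeSO4·(NH4)2SO4·6H2O = 0.02811 × 392.14 g/mol = 11.02 g
% FeSO4·(NH4)2SO4·6H2O = 11.02 / 11.87 × 100 = 92.88 %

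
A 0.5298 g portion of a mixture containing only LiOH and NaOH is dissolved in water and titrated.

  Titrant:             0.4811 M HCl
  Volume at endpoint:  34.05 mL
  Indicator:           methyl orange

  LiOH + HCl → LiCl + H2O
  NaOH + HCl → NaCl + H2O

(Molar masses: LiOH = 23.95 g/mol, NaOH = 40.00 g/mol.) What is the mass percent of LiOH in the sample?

n(HCl) = 0.03405 × 0.4811 = 0.01638 mol
Let x = n(LiOH), y = n(NaOH).
Titrant: 1x + 1y = 0.01638;  mass: 23.95x + 40.00y = 0.5298
Solving, x = 7.817 × 10^-3 mol, y = 8.565 × 10^-3 mol
mass of LiOH = 7.817 × 10^-3 × 23.95 = 0.1872 g
% LiOH = 0.1872 / 0.5298 × 100 = 35.34 %

35.34 %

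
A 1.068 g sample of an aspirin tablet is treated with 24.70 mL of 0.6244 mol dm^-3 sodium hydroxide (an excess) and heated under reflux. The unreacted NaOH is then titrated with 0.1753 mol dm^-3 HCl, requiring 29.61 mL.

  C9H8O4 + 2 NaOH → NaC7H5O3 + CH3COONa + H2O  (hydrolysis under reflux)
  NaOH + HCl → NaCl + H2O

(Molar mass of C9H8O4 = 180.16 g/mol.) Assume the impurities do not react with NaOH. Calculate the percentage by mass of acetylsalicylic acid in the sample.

86.30 %

n(NaOH) added = 0.02470 × 0.6244 = 0.01542 mol
n(HCl) used in back-titration = 0.02961 × 0.1753 = 5.191 × 10^-3 mol
n(NaOH) left over = 5.191 × 10^-3 mol (1:1 ratio)
n(NaOH) consumed by analyte = 0.01542 − 5.191 × 10^-3 = 0.01023 mol
From the 1:2 ratio, n(C9H8O4) = 1/2 × 0.01023 = 5.116 × 10^-3 mol
mass of C9H8O4 = 5.116 × 10^-3 × 180.16 = 0.9217 g
% C9H8O4 = 0.9217 / 1.068 × 100 = 86.30 %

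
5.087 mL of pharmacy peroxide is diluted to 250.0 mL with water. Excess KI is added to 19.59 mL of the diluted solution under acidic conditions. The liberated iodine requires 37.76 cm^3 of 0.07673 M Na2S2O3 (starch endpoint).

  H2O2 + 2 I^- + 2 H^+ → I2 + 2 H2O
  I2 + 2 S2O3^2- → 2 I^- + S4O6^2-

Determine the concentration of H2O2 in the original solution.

3.634 M

n(S2O3^2-) = 0.03776 × 0.07673 = 2.897 × 10^-3 mol
n(I2) = n(S2O3^2-)/2 = 1.449 × 10^-3 mol
n(H2O2) in the aliquot = 1.449 × 10^-3 mol (1:1 ratio)
[H2O2]_dilute = 1.449 × 10^-3 / 0.01959 = 0.07395 mol/L
[H2O2]_original = 0.07395 × 250.0/5.087 = 3.634 mol/L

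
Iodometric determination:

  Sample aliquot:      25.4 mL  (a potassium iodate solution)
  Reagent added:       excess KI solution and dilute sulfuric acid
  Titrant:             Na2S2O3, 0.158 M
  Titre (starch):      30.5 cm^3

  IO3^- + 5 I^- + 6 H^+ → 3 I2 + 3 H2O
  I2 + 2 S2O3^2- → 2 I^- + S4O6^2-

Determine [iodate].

n(S2O3^2-) = 0.0305 × 0.158 = 4.82 × 10^-3 mol
n(I2) = n(S2O3^2-)/2 = 2.41 × 10^-3 mol
From the 1:3 ratio, n(IO3^-) in the aliquot = 1/3 × 2.41 × 10^-3 = 8.03 × 10^-4 mol
[IO3^-] = 8.03 × 10^-4 / 0.0254 = 0.0316 mol/L

0.0316 M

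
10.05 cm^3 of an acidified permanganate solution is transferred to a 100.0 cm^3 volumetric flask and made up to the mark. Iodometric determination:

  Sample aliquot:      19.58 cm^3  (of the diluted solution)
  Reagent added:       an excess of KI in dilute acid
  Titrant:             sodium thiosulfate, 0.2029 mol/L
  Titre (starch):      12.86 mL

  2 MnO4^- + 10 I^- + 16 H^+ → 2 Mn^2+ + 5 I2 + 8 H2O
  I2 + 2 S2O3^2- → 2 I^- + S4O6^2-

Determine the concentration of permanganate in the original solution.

n(S2O3^2-) = 0.01286 × 0.2029 = 2.609 × 10^-3 mol
n(I2) = n(S2O3^2-)/2 = 1.305 × 10^-3 mol
From the 2:5 ratio, n(MnO4^-) in the aliquot = 2/5 × 1.305 × 10^-3 = 5.219 × 10^-4 mol
[MnO4^-]_dilute = 5.219 × 10^-4 / 0.01958 = 0.02665 mol/L
[MnO4^-]_original = 0.02665 × 100.0/10.05 = 0.2652 mol/L

0.2652 mol/L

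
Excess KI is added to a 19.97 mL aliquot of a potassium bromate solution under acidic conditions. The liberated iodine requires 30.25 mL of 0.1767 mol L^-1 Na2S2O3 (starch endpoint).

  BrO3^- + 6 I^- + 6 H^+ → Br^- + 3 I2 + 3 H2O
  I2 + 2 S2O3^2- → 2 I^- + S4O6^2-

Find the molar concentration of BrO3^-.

0.04461 mol/L

n(S2O3^2-) = 0.03025 × 0.1767 = 5.345 × 10^-3 mol
n(I2) = n(S2O3^2-)/2 = 2.673 × 10^-3 mol
From the 1:3 ratio, n(BrO3^-) in the aliquot = 1/3 × 2.673 × 10^-3 = 8.909 × 10^-4 mol
[BrO3^-] = 8.909 × 10^-4 / 0.01997 = 0.04461 mol/L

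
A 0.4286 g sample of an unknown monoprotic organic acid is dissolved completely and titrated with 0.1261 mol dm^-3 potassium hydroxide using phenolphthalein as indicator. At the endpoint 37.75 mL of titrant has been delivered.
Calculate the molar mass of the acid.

90.04 g/mol

n(KOH) = 0.03775 L × 0.1261 mol/L = 4.760 × 10^-3 mol
n(HA) = 4.760 × 10^-3 mol (1:1 ratio)
M = m / n = 0.4286 g / 4.760 × 10^-3 mol = 90.04 g/mol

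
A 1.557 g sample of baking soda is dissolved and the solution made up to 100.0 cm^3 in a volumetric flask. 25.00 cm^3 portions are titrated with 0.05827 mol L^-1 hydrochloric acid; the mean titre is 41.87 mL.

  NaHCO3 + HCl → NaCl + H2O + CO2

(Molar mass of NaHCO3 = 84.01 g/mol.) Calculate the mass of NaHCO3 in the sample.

n(HCl) per titration = 0.04187 × 0.05827 = 2.440 × 10^-3 mol
n(NaHCO3) in each aliquot = 2.440 × 10^-3 mol (1:1 ratio)
n(NaHCO3) in the whole flask = 2.440 × 10^-3 × 100.0/25.00 = 9.759 × 10^-3 mol
mass of NaHCO3 = 9.759 × 10^-3 × 84.01 = 0.8199 g

0.8199 g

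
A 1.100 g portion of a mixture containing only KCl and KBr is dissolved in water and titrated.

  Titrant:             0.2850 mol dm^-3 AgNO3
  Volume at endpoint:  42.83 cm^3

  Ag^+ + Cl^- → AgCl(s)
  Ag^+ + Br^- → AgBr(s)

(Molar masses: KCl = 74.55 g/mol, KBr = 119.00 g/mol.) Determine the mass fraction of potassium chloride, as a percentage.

53.76 %

n(AgNO3) = 0.04283 × 0.2850 = 0.01221 mol
Let x = n(KCl), y = n(KBr).
Titrant: 1x + 1y = 0.01221;  mass: 74.55x + 119.00y = 1.100
Solving, x = 7.932 × 10^-3 mol, y = 4.275 × 10^-3 mol
mass of KCl = 7.932 × 10^-3 × 74.55 = 0.5913 g
% KCl = 0.5913 / 1.100 × 100 = 53.76 %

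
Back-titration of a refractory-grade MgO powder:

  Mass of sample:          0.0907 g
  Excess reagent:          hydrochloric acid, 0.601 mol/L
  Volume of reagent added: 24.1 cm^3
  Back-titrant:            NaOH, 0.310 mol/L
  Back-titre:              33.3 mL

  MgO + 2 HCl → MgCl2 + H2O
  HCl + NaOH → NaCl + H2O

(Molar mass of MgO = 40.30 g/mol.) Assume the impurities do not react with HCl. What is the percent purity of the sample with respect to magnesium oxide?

92.4 %

n(HCl) added = 0.0241 × 0.601 = 0.0145 mol
n(NaOH) used in back-titration = 0.0333 × 0.310 = 0.0103 mol
n(HCl) left over = 0.0103 mol (1:1 ratio)
n(HCl) consumed by analyte = 0.0145 − 0.0103 = 4.16 × 10^-3 mol
From the 1:2 ratio, n(MgO) = 1/2 × 4.16 × 10^-3 = 2.08 × 10^-3 mol
mass of MgO = 2.08 × 10^-3 × 40.30 = 0.0838 g
% MgO = 0.0838 / 0.0907 × 100 = 92.4 %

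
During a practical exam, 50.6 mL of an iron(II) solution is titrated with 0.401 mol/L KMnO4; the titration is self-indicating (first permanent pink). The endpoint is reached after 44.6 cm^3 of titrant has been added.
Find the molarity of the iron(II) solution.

1.77 mol/L

MnO4^- + 5 Fe^2+ + 8 H^+ → Mn^2+ + 5 Fe^3+ + 4 H2O
n(KMnO4) = 0.0446 L × 0.401 mol/L = 0.0179 mol
From the 5:1 mole ratio, n(Fe2+) = 5/1 × 0.0179 = 0.0894 mol
[Fe2+] = 0.0894 mol / 0.0506 L = 1.77 mol/L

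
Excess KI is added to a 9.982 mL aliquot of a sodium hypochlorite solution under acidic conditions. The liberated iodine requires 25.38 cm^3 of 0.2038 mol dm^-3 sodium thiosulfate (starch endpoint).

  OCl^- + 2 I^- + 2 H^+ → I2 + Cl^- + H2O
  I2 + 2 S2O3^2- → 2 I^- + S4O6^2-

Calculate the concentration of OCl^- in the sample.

n(S2O3^2-) = 0.02538 × 0.2038 = 5.172 × 10^-3 mol
n(I2) = n(S2O3^2-)/2 = 2.586 × 10^-3 mol
n(OCl^-) in the aliquot = 2.586 × 10^-3 mol (1:1 ratio)
[OCl^-] = 2.586 × 10^-3 / 0.009982 = 0.2591 mol/L

0.2591 mol/L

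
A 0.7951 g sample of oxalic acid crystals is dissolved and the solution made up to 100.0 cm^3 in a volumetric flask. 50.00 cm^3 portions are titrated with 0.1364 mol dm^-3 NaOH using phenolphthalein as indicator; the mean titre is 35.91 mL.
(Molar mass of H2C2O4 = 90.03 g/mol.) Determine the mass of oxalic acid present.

0.4410 g

H2C2O4 + 2 NaOH → Na2C2O4 + 2 H2O
n(NaOH) per titration = 0.03591 × 0.1364 = 4.898 × 10^-3 mol
From the 1:2 ratio, n(H2C2O4) in each aliquot = 1/2 × 4.898 × 10^-3 = 2.449 × 10^-3 mol
n(H2C2O4) in the whole flask = 2.449 × 10^-3 × 100.0/50.00 = 4.898 × 10^-3 mol
mass of H2C2O4 = 4.898 × 10^-3 × 90.03 = 0.4410 g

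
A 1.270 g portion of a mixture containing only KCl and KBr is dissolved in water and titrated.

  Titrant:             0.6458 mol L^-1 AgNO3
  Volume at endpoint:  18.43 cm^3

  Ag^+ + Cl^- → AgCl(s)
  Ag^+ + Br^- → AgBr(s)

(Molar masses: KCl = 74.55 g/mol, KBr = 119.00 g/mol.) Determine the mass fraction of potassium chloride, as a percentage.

n(AgNO3) = 0.01843 × 0.6458 = 0.01190 mol
Let x = n(KCl), y = n(KBr).
Titrant: 1x + 1y = 0.01190;  mass: 74.55x + 119.00y = 1.270
Solving, x = 3.292 × 10^-3 mol, y = 8.610 × 10^-3 mol
mass of KCl = 3.292 × 10^-3 × 74.55 = 0.2455 g
% KCl = 0.2455 / 1.270 × 100 = 19.33 %

19.33 %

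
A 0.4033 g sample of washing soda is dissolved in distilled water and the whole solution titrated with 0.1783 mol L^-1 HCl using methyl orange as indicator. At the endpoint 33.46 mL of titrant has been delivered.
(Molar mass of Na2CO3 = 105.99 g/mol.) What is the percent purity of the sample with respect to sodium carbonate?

78.39 %

Na2CO3 + 2 HCl → 2 NaCl + H2O + CO2
n(HCl) = 0.03346 L × 0.1783 mol/L = 5.966 × 10^-3 mol
From the 1:2 ratio, n(Na2CO3) = 1/2 × 5.966 × 10^-3 = 2.983 × 10^-3 mol
mass of Na2CO3 = 2.983 × 10^-3 × 105.99 g/mol = 0.3162 g
% Na2CO3 = 0.3162 / 0.4033 × 100 = 78.39 %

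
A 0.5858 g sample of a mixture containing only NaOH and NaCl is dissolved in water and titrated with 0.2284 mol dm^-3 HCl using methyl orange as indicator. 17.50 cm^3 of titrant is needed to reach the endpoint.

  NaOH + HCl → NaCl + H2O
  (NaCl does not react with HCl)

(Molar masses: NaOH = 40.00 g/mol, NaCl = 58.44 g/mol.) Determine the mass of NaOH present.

n(HCl) = 0.01750 × 0.2284 = 3.997 × 10^-3 mol
Let x = n(NaOH), y = n(NaCl).
Titrant: 1x = 3.997 × 10^-3;  mass: 40.00x + 58.44y = 0.5858
Solving, x = 3.997 × 10^-3 mol, y = 7.288 × 10^-3 mol
mass of NaOH = 3.997 × 10^-3 × 40.00 = 0.1599 g

0.1599 g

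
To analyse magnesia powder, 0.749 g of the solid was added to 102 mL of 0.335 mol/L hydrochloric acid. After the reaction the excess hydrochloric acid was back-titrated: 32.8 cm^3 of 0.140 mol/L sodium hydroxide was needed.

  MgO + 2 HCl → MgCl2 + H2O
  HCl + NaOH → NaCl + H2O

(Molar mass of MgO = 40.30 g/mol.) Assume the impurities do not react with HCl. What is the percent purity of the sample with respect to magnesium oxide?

n(HCl) added = 0.102 × 0.335 = 0.0342 mol
n(NaOH) used in back-titration = 0.0328 × 0.140 = 4.59 × 10^-3 mol
n(HCl) left over = 4.59 × 10^-3 mol (1:1 ratio)
n(HCl) consumed by analyte = 0.0342 − 4.59 × 10^-3 = 0.0296 mol
From the 1:2 ratio, n(MgO) = 1/2 × 0.0296 = 0.0148 mol
mass of MgO = 0.0148 × 40.30 = 0.596 g
% MgO = 0.596 / 0.749 × 100 = 79.6 %

79.6 %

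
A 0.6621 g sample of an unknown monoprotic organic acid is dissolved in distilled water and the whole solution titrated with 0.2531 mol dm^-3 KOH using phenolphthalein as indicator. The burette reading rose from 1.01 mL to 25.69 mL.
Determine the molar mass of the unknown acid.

106.0 g/mol

n(KOH) = 0.02468 L × 0.2531 mol/L = 6.247 × 10^-3 mol
n(HA) = 6.247 × 10^-3 mol (1:1 ratio)
M = m / n = 0.6621 g / 6.247 × 10^-3 mol = 106.0 g/mol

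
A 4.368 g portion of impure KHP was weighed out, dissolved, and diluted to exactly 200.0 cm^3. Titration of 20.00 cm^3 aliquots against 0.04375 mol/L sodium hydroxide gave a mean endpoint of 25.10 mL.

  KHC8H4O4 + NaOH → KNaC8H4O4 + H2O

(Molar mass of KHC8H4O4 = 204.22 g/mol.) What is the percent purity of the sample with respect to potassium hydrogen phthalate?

51.34 %

n(NaOH) per titration = 0.02510 × 0.04375 = 1.098 × 10^-3 mol
n(KHC8H4O4) in each aliquot = 1.098 × 10^-3 mol (1:1 ratio)
n(KHC8H4O4) in the whole flask = 1.098 × 10^-3 × 200.0/20.00 = 0.01098 mol
mass of KHC8H4O4 = 0.01098 × 204.22 = 2.243 g
% KHC8H4O4 = 2.243 / 4.368 × 100 = 51.34 %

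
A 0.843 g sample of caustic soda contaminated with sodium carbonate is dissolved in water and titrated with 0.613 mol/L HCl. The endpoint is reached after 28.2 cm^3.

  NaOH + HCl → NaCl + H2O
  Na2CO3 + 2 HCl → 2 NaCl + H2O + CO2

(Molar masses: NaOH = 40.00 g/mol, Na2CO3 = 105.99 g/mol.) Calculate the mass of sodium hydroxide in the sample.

n(HCl) = 0.0282 × 0.613 = 0.0173 mol
Let x = n(NaOH), y = n(Na2CO3).
Titrant: 1x + 2y = 0.0173;  mass: 40.00x + 105.99y = 0.843
Solving, x = 5.63 × 10^-3 mol, y = 5.83 × 10^-3 mol
mass of NaOH = 5.63 × 10^-3 × 40.00 = 0.225 g

0.225 g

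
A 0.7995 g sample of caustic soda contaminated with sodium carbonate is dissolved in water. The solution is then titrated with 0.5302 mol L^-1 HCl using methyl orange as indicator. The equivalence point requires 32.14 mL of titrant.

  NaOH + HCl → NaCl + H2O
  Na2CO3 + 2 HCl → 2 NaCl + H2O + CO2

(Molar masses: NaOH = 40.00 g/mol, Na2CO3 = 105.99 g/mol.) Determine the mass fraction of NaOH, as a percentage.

39.87 %

n(HCl) = 0.03214 × 0.5302 = 0.01704 mol
Let x = n(NaOH), y = n(Na2CO3).
Titrant: 1x + 2y = 0.01704;  mass: 40.00x + 105.99y = 0.7995
Solving, x = 7.970 × 10^-3 mol, y = 4.535 × 10^-3 mol
mass of NaOH = 7.970 × 10^-3 × 40.00 = 0.3188 g
% NaOH = 0.3188 / 0.7995 × 100 = 39.87 %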